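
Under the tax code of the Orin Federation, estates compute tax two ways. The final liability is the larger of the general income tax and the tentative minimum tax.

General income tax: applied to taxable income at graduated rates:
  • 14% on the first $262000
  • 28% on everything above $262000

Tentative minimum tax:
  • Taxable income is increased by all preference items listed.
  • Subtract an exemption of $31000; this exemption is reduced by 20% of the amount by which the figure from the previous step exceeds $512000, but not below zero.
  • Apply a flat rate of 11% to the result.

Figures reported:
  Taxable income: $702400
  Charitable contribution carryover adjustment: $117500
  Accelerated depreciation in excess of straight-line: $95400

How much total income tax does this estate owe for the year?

General income tax:
  $262000 × 14% = $36680
  $440400 × 28% = $123312
  → $159992

Tentative minimum tax:
  Adjusted income: $702400 + $117500 + $95400 = $915300
  Exemption: 20% × ($915300 − $512000) = $80660 ≥ $31000, so the exemption is fully phased out
  Base: $915300 − $0 = $915300
  $915300 × 11% = $100683

$159992 > $100683, so the general income tax governs.

$159992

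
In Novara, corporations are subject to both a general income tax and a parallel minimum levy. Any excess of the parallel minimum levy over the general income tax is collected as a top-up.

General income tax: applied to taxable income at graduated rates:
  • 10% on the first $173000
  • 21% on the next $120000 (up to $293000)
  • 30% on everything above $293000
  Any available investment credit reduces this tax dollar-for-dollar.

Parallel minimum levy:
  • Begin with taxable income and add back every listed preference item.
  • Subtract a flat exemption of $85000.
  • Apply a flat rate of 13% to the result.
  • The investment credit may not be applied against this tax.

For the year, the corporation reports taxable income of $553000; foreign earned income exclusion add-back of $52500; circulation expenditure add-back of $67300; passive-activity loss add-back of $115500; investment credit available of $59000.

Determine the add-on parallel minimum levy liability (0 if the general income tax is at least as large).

$29929

Parallel minimum levy:
  Adjusted income: $553000 + $52500 + $67300 + $115500 = $788300
  Less exemption $85000 → base $703300
  $703300 × 13% = $91429

General income tax:
  $173000 × 10% = $17300
  $120000 × 21% = $25200
  $260000 × 30% = $78000
  → $120500
  Less investment credit $59000 → $61500

Excess of parallel minimum levy over general income tax: $91429 − $61500 = $29929.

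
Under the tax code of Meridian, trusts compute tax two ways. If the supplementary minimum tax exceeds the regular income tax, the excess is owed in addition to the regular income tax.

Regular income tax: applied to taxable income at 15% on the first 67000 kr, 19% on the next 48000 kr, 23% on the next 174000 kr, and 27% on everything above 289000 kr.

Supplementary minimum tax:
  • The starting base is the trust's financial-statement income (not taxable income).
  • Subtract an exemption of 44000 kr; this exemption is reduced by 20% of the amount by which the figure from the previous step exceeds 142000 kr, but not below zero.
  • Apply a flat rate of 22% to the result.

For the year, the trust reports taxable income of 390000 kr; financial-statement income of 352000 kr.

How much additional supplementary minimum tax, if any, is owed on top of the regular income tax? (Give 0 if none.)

0 kr

Regular income tax:
  67000 kr × 15% = 10050 kr
  48000 kr × 19% = 9120 kr
  174000 kr × 23% = 40020 kr
  101000 kr × 27% = 27270 kr
  → 86460 kr

Supplementary minimum tax:
  Base (financial-statement income): 352000 kr
  Exemption: 44000 kr − 20% × (352000 kr − 142000 kr) = 44000 kr − 42000 kr = 2000 kr
  Base: 352000 kr − 2000 kr = 350000 kr
  350000 kr × 22% = 77000 kr

77000 kr ≤ 86460 kr, so no add-on is due.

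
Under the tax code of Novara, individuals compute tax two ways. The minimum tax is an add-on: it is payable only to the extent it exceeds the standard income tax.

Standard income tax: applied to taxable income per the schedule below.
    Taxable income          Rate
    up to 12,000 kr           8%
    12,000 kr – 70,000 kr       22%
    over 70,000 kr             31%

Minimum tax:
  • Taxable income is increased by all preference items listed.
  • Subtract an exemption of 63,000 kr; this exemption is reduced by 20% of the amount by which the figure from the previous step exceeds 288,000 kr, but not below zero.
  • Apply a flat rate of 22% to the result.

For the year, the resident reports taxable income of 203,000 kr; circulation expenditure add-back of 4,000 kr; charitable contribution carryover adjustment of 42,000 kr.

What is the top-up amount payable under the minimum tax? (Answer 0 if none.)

Standard income tax:
  12,000 kr × 8% = 960 kr
  58,000 kr × 22% = 12,760 kr
  133,000 kr × 31% = 41,230 kr
  → 54,950 kr

Minimum tax:
  Adjusted income: 203,000 kr + 4,000 kr + 42,000 kr = 249,000 kr
  Exemption: 249,000 kr ≤ 288,000 kr, so full 63,000 kr applies
  Base: 249,000 kr − 63,000 kr = 186,000 kr
  186,000 kr × 22% = 40,920 kr

40,920 kr ≤ 54,950 kr, so no add-on is due.

0 kr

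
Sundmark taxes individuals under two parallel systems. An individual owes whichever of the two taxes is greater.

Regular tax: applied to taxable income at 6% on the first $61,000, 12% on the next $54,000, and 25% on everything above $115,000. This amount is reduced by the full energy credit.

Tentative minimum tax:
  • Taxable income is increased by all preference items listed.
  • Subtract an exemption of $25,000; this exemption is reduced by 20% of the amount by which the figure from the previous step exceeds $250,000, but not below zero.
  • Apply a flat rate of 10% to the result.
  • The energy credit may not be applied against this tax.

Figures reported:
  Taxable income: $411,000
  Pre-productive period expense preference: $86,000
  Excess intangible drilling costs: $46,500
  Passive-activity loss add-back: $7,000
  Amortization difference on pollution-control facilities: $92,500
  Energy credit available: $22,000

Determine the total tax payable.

Regular tax:
  $61,000 × 6% = $3,660
  $54,000 × 12% = $6,480
  $296,000 × 25% = $74,000
  → $84,140
  Less energy credit $22,000 → $62,140

Tentative minimum tax:
  Adjusted income: $411,000 + $86,000 + $46,500 + $7,000 + $92,500 = $643,000
  Exemption: 20% × ($643,000 − $250,000) = $78,600 ≥ $25,000, so the exemption is fully phased out
  Base: $643,000 − $0 = $643,000
  $643,000 × 10% = $64,300

$64,300 > $62,140, so the tentative minimum tax is the binding amount.

$64,300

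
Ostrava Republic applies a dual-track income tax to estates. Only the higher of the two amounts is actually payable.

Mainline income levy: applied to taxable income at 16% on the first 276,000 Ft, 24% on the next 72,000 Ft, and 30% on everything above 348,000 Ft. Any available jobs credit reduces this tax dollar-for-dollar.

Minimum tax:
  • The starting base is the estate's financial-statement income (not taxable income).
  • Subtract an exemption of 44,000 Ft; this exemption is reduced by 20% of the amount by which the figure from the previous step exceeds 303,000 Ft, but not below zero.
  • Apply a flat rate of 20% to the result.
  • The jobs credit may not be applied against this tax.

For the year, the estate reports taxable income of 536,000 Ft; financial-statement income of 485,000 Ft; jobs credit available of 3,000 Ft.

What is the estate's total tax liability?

114,840 Ft

Mainline income levy:
  276,000 Ft × 16% = 44,160 Ft
  72,000 Ft × 24% = 17,280 Ft
  188,000 Ft × 30% = 56,400 Ft
  → 117,840 Ft
  Less jobs credit 3,000 Ft → 114,840 Ft

Minimum tax:
  Base (financial-statement income): 485,000 Ft
  Exemption: 44,000 Ft − 20% × (485,000 Ft − 303,000 Ft) = 44,000 Ft − 36,400 Ft = 7,600 Ft
  Base: 485,000 Ft − 7,600 Ft = 477,400 Ft
  477,400 Ft × 20% = 95,480 Ft

114,840 Ft > 95,480 Ft, so the mainline income levy governs.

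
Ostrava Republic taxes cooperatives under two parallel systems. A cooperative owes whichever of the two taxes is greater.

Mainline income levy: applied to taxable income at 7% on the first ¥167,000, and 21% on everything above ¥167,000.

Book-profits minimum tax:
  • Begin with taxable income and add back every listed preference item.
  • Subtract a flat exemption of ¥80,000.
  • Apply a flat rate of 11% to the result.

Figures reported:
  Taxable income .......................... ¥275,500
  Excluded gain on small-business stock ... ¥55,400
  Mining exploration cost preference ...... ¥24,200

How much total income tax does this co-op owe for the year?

¥34,475

Book-profits minimum tax:
  Adjusted income: ¥275,500 + ¥55,400 + ¥24,200 = ¥355,100
  Less exemption ¥80,000 → base ¥275,100
  ¥275,100 × 11% = ¥30,261

Mainline income levy:
  ¥167,000 × 7% = ¥11,690
  ¥108,500 × 21% = ¥22,785
  → ¥34,475

¥34,475 > ¥30,261, so the mainline income levy governs.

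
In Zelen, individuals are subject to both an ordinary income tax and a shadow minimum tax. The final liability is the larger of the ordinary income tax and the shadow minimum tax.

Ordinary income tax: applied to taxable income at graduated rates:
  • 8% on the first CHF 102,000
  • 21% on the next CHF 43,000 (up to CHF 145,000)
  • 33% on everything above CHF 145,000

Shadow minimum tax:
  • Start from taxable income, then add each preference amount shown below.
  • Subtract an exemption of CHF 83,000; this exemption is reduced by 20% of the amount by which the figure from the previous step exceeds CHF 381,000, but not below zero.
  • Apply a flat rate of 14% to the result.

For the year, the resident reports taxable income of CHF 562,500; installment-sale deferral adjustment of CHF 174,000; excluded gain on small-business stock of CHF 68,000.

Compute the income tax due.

Shadow minimum tax:
  Adjusted income: CHF 562,500 + CHF 174,000 + CHF 68,000 = CHF 804,500
  Exemption: 20% × (CHF 804,500 − CHF 381,000) = CHF 84,700 ≥ CHF 83,000, so the exemption is fully phased out
  Base: CHF 804,500 − CHF 0 = CHF 804,500
  CHF 804,500 × 14% = CHF 112,630

Ordinary income tax:
  CHF 102,000 × 8% = CHF 8,160
  CHF 43,000 × 21% = CHF 9,030
  CHF 417,500 × 33% = CHF 137,775
  → CHF 154,965

CHF 154,965 > CHF 112,630, so the ordinary income tax governs.

CHF 154,965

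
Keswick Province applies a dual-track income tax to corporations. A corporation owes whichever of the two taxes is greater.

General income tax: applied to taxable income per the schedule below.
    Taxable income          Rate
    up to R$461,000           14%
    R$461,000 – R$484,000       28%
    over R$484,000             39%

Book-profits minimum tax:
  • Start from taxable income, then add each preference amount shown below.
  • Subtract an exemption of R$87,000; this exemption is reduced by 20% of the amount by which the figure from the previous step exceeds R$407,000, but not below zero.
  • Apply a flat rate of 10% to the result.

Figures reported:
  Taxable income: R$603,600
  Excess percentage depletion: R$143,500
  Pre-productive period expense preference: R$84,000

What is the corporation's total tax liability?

R$117,624

General income tax:
  R$461,000 × 14% = R$64,540
  R$23,000 × 28% = R$6,440
  R$119,600 × 39% = R$46,644
  → R$117,624

Book-profits minimum tax:
  Adjusted income: R$603,600 + R$143,500 + R$84,000 = R$831,100
  Exemption: R$87,000 − 20% × (R$831,100 − R$407,000) = R$87,000 − R$84,820 = R$2,180
  Base: R$831,100 − R$2,180 = R$828,920
  R$828,920 × 10% = R$82,892

R$117,624 > R$82,892, so the general income tax governs.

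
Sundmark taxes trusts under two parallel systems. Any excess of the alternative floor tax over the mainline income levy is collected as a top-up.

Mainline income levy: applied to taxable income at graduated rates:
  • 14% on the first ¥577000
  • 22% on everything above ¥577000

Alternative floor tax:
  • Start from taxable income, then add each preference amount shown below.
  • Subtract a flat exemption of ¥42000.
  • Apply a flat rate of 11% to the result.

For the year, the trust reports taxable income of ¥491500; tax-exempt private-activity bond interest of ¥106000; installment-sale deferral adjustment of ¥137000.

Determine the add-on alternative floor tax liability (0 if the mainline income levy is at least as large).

Mainline income levy:
  ¥491500 × 14% = ¥68810

Alternative floor tax:
  Adjusted income: ¥491500 + ¥106000 + ¥137000 = ¥734500
  Less exemption ¥42000 → base ¥692500
  ¥692500 × 11% = ¥76175

Excess of alternative floor tax over mainline income levy: ¥76175 − ¥68810 = ¥7365.

¥7365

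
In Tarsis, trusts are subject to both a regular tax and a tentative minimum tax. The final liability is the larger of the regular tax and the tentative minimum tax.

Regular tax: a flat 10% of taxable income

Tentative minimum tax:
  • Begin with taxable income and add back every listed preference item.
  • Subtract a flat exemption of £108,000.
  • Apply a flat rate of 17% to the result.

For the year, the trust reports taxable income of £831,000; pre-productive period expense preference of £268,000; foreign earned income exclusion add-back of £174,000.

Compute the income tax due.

Regular tax:
  £831,000 × 10% = £83,100

Tentative minimum tax:
  Adjusted income: £831,000 + £268,000 + £174,000 = £1,273,000
  Less exemption £108,000 → base £1,165,000
  £1,165,000 × 17% = £198,050

£198,050 > £83,100, so the tentative minimum tax is the binding amount.

£198,050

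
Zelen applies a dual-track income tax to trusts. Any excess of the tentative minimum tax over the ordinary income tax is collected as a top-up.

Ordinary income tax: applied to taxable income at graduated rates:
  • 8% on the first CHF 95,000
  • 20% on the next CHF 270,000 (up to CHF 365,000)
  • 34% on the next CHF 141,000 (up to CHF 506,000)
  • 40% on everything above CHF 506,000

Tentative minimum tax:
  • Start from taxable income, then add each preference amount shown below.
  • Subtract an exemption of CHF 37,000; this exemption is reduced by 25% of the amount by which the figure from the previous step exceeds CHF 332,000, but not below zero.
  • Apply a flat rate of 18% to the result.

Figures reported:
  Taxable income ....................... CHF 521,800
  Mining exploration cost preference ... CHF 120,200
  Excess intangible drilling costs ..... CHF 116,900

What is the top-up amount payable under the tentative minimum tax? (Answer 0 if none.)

CHF 20,742

Tentative minimum tax:
  Adjusted income: CHF 521,800 + CHF 120,200 + CHF 116,900 = CHF 758,900
  Exemption: 25% × (CHF 758,900 − CHF 332,000) = CHF 106,725 ≥ CHF 37,000, so the exemption is fully phased out
  Base: CHF 758,900 − CHF 0 = CHF 758,900
  CHF 758,900 × 18% = CHF 136,602

Ordinary income tax:
  CHF 95,000 × 8% = CHF 7,600
  CHF 270,000 × 20% = CHF 54,000
  CHF 141,000 × 34% = CHF 47,940
  CHF 15,800 × 40% = CHF 6,320
  → CHF 115,860

Excess of tentative minimum tax over ordinary income tax: CHF 136,602 − CHF 115,860 = CHF 20,742.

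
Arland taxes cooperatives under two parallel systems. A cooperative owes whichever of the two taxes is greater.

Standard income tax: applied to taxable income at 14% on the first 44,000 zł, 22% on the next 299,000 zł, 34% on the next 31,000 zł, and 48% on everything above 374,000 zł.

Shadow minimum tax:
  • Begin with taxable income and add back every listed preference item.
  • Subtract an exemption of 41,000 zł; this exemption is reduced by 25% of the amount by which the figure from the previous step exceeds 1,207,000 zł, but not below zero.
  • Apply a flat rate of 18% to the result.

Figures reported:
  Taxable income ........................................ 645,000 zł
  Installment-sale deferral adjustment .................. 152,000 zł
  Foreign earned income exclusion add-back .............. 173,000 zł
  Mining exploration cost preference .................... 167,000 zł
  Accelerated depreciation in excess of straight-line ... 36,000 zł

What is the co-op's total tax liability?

212,560 zł

Shadow minimum tax:
  Adjusted income: 645,000 zł + 152,000 zł + 173,000 zł + 167,000 zł + 36,000 zł = 1,173,000 zł
  Exemption: 1,173,000 zł ≤ 1,207,000 zł, so full 41,000 zł applies
  Base: 1,173,000 zł − 41,000 zł = 1,132,000 zł
  1,132,000 zł × 18% = 203,760 zł

Standard income tax:
  44,000 zł × 14% = 6,160 zł
  299,000 zł × 22% = 65,780 zł
  31,000 zł × 34% = 10,540 zł
  271,000 zł × 48% = 130,080 zł
  → 212,560 zł

212,560 zł > 203,760 zł, so the standard income tax governs.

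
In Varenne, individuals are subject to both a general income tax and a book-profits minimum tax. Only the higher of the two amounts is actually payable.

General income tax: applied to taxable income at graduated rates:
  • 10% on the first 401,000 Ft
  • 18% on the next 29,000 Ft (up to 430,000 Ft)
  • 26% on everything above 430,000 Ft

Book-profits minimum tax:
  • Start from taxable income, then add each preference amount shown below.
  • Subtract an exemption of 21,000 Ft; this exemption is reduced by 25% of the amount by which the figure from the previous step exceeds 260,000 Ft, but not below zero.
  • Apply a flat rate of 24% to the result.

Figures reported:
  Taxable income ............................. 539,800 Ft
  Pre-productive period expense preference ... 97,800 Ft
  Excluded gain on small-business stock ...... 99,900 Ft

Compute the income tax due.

177,000 Ft

Book-profits minimum tax:
  Adjusted income: 539,800 Ft + 97,800 Ft + 99,900 Ft = 737,500 Ft
  Exemption: 25% × (737,500 Ft − 260,000 Ft) = 119,375 Ft ≥ 21,000 Ft, so the exemption is fully phased out
  Base: 737,500 Ft − 0 Ft = 737,500 Ft
  737,500 Ft × 24% = 177,000 Ft

General income tax:
  401,000 Ft × 10% = 40,100 Ft
  29,000 Ft × 18% = 5,220 Ft
  109,800 Ft × 26% = 28,548 Ft
  → 73,868 Ft

177,000 Ft > 73,868 Ft, so the book-profits minimum tax is the binding amount.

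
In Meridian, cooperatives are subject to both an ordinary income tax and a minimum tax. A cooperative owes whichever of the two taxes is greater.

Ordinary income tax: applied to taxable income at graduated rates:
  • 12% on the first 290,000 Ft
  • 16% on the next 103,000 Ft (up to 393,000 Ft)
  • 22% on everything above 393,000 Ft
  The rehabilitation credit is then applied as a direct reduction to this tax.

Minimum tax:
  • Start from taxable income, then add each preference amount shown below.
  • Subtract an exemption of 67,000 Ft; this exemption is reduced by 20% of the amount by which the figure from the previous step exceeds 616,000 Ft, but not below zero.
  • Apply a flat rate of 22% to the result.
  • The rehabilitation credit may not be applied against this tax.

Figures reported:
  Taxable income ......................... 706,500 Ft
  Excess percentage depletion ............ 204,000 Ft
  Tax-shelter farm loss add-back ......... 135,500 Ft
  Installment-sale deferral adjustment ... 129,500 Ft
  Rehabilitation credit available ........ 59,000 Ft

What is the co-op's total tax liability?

258,610 Ft

Ordinary income tax:
  290,000 Ft × 12% = 34,800 Ft
  103,000 Ft × 16% = 16,480 Ft
  313,500 Ft × 22% = 68,970 Ft
  → 120,250 Ft
  Less rehabilitation credit 59,000 Ft → 61,250 Ft

Minimum tax:
  Adjusted income: 706,500 Ft + 204,000 Ft + 135,500 Ft + 129,500 Ft = 1,175,500 Ft
  Exemption: 20% × (1,175,500 Ft − 616,000 Ft) = 111,900 Ft ≥ 67,000 Ft, so the exemption is fully phased out
  Base: 1,175,500 Ft − 0 Ft = 1,175,500 Ft
  1,175,500 Ft × 22% = 258,610 Ft

258,610 Ft > 61,250 Ft, so the minimum tax is the binding amount.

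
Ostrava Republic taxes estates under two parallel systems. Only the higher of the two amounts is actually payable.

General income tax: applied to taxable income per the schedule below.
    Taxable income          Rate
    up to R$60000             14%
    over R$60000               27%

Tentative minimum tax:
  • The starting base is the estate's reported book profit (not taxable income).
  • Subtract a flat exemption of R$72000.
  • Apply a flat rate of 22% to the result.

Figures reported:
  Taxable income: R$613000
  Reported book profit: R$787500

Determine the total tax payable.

R$157710

Tentative minimum tax:
  Base (reported book profit): R$787500
  Less exemption R$72000 → base R$715500
  R$715500 × 22% = R$157410

General income tax:
  R$60000 × 14% = R$8400
  R$553000 × 27% = R$149310
  → R$157710

R$157710 > R$157410, so the general income tax governs.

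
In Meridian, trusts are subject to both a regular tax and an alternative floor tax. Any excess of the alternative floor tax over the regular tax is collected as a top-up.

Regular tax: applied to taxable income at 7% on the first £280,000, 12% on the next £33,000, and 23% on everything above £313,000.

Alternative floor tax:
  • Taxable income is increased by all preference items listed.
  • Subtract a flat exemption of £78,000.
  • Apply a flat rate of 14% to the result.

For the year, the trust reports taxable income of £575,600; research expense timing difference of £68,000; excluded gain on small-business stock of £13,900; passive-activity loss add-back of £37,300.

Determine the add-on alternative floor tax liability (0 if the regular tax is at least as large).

Regular tax:
  £280,000 × 7% = £19,600
  £33,000 × 12% = £3,960
  £262,600 × 23% = £60,398
  → £83,958

Alternative floor tax:
  Adjusted income: £575,600 + £68,000 + £13,900 + £37,300 = £694,800
  Less exemption £78,000 → base £616,800
  £616,800 × 14% = £86,352

Excess of alternative floor tax over regular tax: £86,352 − £83,958 = £2,394.

£2,394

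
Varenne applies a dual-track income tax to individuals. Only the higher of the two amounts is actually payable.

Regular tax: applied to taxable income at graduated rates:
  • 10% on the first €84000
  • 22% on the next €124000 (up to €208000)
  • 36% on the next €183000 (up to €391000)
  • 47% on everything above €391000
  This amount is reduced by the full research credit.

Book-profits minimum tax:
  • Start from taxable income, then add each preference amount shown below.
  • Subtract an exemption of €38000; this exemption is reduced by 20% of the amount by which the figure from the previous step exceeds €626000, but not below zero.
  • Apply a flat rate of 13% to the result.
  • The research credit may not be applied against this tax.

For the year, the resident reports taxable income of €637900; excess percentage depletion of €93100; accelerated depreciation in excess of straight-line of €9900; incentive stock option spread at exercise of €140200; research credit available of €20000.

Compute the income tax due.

€197603

Regular tax:
  €84000 × 10% = €8400
  €124000 × 22% = €27280
  €183000 × 36% = €65880
  €246900 × 47% = €116043
  → €217603
  Less research credit €20000 → €197603

Book-profits minimum tax:
  Adjusted income: €637900 + €93100 + €9900 + €140200 = €881100
  Exemption: 20% × (€881100 − €626000) = €51020 ≥ €38000, so the exemption is fully phased out
  Base: €881100 − €0 = €881100
  €881100 × 13% = €114543

€197603 > €114543, so the regular tax governs.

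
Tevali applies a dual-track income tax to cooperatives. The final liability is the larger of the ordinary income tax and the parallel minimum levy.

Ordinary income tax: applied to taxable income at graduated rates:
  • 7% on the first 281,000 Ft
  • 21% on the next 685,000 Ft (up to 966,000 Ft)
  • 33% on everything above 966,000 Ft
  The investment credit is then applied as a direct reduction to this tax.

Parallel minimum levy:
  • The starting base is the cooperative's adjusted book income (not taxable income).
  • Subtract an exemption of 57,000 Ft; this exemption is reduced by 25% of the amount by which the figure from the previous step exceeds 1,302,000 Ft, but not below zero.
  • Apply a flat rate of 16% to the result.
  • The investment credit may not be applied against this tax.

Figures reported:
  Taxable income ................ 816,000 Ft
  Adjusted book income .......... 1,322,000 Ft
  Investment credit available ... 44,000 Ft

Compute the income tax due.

203,200 Ft

Parallel minimum levy:
  Base (adjusted book income): 1,322,000 Ft
  Exemption: 57,000 Ft − 25% × (1,322,000 Ft − 1,302,000 Ft) = 57,000 Ft − 5,000 Ft = 52,000 Ft
  Base: 1,322,000 Ft − 52,000 Ft = 1,270,000 Ft
  1,270,000 Ft × 16% = 203,200 Ft

Ordinary income tax:
  281,000 Ft × 7% = 19,670 Ft
  535,000 Ft × 21% = 112,350 Ft
  → 132,020 Ft
  Less investment credit 44,000 Ft → 88,020 Ft

203,200 Ft > 88,020 Ft, so the parallel minimum levy is the binding amount.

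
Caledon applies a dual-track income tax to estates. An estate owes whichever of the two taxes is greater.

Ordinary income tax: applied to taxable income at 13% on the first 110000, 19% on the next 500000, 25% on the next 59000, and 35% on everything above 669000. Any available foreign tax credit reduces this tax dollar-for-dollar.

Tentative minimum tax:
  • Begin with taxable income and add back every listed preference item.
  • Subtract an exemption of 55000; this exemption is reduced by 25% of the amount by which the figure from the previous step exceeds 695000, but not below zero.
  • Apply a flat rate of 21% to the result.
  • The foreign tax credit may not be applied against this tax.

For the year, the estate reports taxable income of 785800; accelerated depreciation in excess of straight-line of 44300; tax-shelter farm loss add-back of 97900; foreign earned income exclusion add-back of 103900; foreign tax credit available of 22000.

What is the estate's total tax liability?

216699

Ordinary income tax:
  110000 × 13% = 14300
  500000 × 19% = 95000
  59000 × 25% = 14750
  116800 × 35% = 40880
  → 164930
  Less foreign tax credit 22000 → 142930

Tentative minimum tax:
  Adjusted income: 785800 + 44300 + 97900 + 103900 = 1031900
  Exemption: 25% × (1031900 − 695000) = 84225 ≥ 55000, so the exemption is fully phased out
  Base: 1031900 − 0 = 1031900
  1031900 × 21% = 216699

216699 > 142930, so the tentative minimum tax is the binding amount.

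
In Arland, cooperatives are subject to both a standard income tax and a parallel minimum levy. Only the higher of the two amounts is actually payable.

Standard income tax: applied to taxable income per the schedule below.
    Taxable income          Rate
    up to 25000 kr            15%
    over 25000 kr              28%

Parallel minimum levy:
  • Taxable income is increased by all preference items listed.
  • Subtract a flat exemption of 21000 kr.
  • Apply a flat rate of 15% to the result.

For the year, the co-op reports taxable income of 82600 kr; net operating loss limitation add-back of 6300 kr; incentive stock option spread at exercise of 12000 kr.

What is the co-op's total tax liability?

19878 kr

Parallel minimum levy:
  Adjusted income: 82600 kr + 6300 kr + 12000 kr = 100900 kr
  Less exemption 21000 kr → base 79900 kr
  79900 kr × 15% = 11985 kr

Standard income tax:
  25000 kr × 15% = 3750 kr
  57600 kr × 28% = 16128 kr
  → 19878 kr

19878 kr > 11985 kr, so the standard income tax governs.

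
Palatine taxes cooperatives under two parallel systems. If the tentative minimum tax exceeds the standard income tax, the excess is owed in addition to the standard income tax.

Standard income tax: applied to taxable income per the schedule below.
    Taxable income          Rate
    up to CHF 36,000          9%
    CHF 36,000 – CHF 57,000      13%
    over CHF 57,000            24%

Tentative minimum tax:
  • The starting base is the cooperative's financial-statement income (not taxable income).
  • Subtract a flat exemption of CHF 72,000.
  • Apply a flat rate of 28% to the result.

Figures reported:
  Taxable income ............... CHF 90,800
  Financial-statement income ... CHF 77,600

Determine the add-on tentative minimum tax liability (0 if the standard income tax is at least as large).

Tentative minimum tax:
  Base (financial-statement income): CHF 77,600
  Less exemption CHF 72,000 → base CHF 5,600
  CHF 5,600 × 28% = CHF 1,568

Standard income tax:
  CHF 36,000 × 9% = CHF 3,240
  CHF 21,000 × 13% = CHF 2,730
  CHF 33,800 × 24% = CHF 8,112
  → CHF 14,082

CHF 1,568 ≤ CHF 14,082, so no add-on is due.

CHF 0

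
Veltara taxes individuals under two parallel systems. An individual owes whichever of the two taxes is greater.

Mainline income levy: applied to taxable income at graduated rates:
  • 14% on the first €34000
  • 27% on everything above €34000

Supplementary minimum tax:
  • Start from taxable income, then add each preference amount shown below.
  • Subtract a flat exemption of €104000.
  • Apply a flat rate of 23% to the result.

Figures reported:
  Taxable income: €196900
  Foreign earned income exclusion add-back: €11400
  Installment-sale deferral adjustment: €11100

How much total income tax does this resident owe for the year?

€48743

Mainline income levy:
  €34000 × 14% = €4760
  €162900 × 27% = €43983
  → €48743

Supplementary minimum tax:
  Adjusted income: €196900 + €11400 + €11100 = €219400
  Less exemption €104000 → base €115400
  €115400 × 23% = €26542

€48743 > €26542, so the mainline income levy governs.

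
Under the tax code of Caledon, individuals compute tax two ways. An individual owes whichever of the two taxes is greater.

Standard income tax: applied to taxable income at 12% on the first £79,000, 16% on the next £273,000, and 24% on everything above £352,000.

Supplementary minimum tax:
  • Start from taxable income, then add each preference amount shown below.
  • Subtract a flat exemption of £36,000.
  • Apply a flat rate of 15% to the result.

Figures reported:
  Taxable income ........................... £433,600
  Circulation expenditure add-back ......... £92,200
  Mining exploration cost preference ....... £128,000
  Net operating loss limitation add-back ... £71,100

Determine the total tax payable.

£103,335

Standard income tax:
  £79,000 × 12% = £9,480
  £273,000 × 16% = £43,680
  £81,600 × 24% = £19,584
  → £72,744

Supplementary minimum tax:
  Adjusted income: £433,600 + £92,200 + £128,000 + £71,100 = £724,900
  Less exemption £36,000 → base £688,900
  £688,900 × 15% = £103,335

£103,335 > £72,744, so the supplementary minimum tax is the binding amount.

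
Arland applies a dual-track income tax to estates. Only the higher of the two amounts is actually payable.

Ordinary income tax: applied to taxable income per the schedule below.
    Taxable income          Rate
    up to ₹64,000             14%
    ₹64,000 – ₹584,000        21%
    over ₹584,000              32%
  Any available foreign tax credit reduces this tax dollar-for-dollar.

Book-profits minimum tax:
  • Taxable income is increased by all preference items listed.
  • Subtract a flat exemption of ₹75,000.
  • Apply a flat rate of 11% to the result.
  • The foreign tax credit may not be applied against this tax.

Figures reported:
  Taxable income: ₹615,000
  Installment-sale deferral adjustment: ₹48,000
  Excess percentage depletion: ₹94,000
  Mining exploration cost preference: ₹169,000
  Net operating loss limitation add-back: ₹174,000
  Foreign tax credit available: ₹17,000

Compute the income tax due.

₹112,750

Ordinary income tax:
  ₹64,000 × 14% = ₹8,960
  ₹520,000 × 21% = ₹109,200
  ₹31,000 × 32% = ₹9,920
  → ₹128,080
  Less foreign tax credit ₹17,000 → ₹111,080

Book-profits minimum tax:
  Adjusted income: ₹615,000 + ₹48,000 + ₹94,000 + ₹169,000 + ₹174,000 = ₹1,100,000
  Less exemption ₹75,000 → base ₹1,025,000
  ₹1,025,000 × 11% = ₹112,750

₹112,750 > ₹111,080, so the book-profits minimum tax is the binding amount.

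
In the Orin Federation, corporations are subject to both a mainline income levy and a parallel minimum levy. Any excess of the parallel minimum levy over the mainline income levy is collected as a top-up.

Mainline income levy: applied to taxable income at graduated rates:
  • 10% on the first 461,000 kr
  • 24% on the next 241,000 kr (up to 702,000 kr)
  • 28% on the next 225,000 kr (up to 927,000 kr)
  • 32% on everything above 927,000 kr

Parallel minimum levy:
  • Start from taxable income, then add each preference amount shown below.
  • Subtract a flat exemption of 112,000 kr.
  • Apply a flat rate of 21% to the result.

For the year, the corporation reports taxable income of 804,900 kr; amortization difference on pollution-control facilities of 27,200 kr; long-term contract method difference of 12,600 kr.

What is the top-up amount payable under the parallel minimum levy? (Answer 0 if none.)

21,115 kr

Parallel minimum levy:
  Adjusted income: 804,900 kr + 27,200 kr + 12,600 kr = 844,700 kr
  Less exemption 112,000 kr → base 732,700 kr
  732,700 kr × 21% = 153,867 kr

Mainline income levy:
  461,000 kr × 10% = 46,100 kr
  241,000 kr × 24% = 57,840 kr
  102,900 kr × 28% = 28,812 kr
  → 132,752 kr

Excess of parallel minimum levy over mainline income levy: 153,867 kr − 132,752 kr = 21,115 kr.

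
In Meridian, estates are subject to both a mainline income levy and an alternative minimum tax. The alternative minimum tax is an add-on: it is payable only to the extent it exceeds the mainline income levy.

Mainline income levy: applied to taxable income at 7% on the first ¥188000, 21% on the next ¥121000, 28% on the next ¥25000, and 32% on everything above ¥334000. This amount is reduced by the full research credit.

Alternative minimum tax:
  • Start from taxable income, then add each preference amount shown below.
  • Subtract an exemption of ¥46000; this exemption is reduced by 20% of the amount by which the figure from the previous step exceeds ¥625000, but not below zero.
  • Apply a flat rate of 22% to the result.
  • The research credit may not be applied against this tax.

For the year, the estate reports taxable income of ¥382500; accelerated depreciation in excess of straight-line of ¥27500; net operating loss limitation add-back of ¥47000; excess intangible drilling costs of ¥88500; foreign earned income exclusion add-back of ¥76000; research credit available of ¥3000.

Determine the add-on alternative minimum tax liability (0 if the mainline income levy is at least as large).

¥68520

Alternative minimum tax:
  Adjusted income: ¥382500 + ¥27500 + ¥47000 + ¥88500 + ¥76000 = ¥621500
  Exemption: ¥621500 ≤ ¥625000, so full ¥46000 applies
  Base: ¥621500 − ¥46000 = ¥575500
  ¥575500 × 22% = ¥126610

Mainline income levy:
  ¥188000 × 7% = ¥13160
  ¥121000 × 21% = ¥25410
  ¥25000 × 28% = ¥7000
  ¥48500 × 32% = ¥15520
  → ¥61090
  Less research credit ¥3000 → ¥58090

Excess of alternative minimum tax over mainline income levy: ¥126610 − ¥58090 = ¥68520.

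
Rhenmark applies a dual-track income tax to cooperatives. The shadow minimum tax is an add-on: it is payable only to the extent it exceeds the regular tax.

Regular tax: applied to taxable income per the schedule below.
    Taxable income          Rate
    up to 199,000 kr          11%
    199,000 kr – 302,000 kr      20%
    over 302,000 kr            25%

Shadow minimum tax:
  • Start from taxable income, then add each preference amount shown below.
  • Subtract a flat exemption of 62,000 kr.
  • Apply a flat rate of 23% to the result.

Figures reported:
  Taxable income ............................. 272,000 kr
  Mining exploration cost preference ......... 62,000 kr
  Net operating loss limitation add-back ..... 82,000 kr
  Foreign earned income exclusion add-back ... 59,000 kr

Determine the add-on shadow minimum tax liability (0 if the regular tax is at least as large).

Shadow minimum tax:
  Adjusted income: 272,000 kr + 62,000 kr + 82,000 kr + 59,000 kr = 475,000 kr
  Less exemption 62,000 kr → base 413,000 kr
  413,000 kr × 23% = 94,990 kr

Regular tax:
  199,000 kr × 11% = 21,890 kr
  73,000 kr × 20% = 14,600 kr
  → 36,490 kr

Excess of shadow minimum tax over regular tax: 94,990 kr − 36,490 kr = 58,500 kr.

58,500 kr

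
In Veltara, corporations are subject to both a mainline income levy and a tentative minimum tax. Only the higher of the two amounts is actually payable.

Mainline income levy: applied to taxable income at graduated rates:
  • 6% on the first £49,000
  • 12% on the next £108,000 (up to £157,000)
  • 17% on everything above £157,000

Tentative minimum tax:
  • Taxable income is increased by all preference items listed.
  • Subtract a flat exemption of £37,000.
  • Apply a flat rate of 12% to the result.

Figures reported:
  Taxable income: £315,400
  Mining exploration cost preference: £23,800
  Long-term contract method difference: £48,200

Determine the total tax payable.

£42,828

Tentative minimum tax:
  Adjusted income: £315,400 + £23,800 + £48,200 = £387,400
  Less exemption £37,000 → base £350,400
  £350,400 × 12% = £42,048

Mainline income levy:
  £49,000 × 6% = £2,940
  £108,000 × 12% = £12,960
  £158,400 × 17% = £26,928
  → £42,828

£42,828 > £42,048, so the mainline income levy governs.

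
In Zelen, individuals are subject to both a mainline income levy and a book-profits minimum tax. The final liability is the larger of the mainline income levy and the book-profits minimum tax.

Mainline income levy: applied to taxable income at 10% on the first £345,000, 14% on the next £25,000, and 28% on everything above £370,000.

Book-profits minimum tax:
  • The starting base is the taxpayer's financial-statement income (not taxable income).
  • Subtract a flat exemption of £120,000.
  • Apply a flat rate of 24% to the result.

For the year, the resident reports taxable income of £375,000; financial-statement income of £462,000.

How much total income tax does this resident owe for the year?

Mainline income levy:
  £345,000 × 10% = £34,500
  £25,000 × 14% = £3,500
  £5,000 × 28% = £1,400
  → £39,400

Book-profits minimum tax:
  Base (financial-statement income): £462,000
  Less exemption £120,000 → base £342,000
  £342,000 × 24% = £82,080

£82,080 > £39,400, so the book-profits minimum tax is the binding amount.

£82,080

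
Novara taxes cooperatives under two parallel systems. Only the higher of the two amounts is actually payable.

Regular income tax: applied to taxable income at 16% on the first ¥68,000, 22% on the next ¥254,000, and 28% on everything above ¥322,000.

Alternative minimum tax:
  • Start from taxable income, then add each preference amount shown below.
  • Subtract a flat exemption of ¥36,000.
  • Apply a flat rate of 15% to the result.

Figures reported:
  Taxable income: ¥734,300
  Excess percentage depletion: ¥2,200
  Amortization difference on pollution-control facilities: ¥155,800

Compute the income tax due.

Regular income tax:
  ¥68,000 × 16% = ¥10,880
  ¥254,000 × 22% = ¥55,880
  ¥412,300 × 28% = ¥115,444
  → ¥182,204

Alternative minimum tax:
  Adjusted income: ¥734,300 + ¥2,200 + ¥155,800 = ¥892,300
  Less exemption ¥36,000 → base ¥856,300
  ¥856,300 × 15% = ¥128,445

¥182,204 > ¥128,445, so the regular income tax governs.

¥182,204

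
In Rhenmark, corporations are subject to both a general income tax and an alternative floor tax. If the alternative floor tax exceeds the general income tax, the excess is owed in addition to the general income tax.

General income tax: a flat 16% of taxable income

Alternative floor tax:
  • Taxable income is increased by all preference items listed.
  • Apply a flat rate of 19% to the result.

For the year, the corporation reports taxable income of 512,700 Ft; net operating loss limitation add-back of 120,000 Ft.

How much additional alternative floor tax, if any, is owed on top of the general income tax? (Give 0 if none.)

General income tax:
  512,700 Ft × 16% = 82,032 Ft

Alternative floor tax:
  Adjusted income: 512,700 Ft + 120,000 Ft = 632,700 Ft
  632,700 Ft × 19% = 120,213 Ft

Excess of alternative floor tax over general income tax: 120,213 Ft − 82,032 Ft = 38,181 Ft.

38,181 Ft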